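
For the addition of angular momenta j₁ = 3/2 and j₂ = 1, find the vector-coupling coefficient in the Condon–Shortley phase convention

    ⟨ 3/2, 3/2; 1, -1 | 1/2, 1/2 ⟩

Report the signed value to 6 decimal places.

+√(1/2) = +0.707107

triangle: 2!×1!×0!/4! = 2/24
(j±m)!: 3!×0!×0!×2!×1!×0! = 12
prefactor² = (2J+1)×Δ×N² = 2
  k=0: +1/(0!×2!×0!×0!×1!×0!) = 1/2
Σ = 1/2  ⇒  CG² = 2×1/2² = 1/2
CG = +√(1/2) = +0.707107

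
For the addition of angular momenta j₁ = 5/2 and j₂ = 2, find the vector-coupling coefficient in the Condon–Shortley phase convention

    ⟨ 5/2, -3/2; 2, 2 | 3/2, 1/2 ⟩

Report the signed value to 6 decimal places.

√[4·3!2!1!/7! · 1!4!4!0!2!1!] = √(384/35)
  +(−1)^3/∏(3,0,1,1,1,0)! = -1/6  (running -1/6)
⟨..|..⟩ = √(384/35)·(-1/6) = -0.552052

-0.552052  (= −√(32/105))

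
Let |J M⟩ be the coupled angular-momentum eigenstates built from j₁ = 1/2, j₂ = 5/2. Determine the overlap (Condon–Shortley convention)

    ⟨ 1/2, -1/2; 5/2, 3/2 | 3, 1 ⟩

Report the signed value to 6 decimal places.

√[7·0!1!5!/7! · 0!1!4!1!4!2!] = √(192)
  +(−1)^0/∏(0,0,1,4,0,1)! = 1/24  (running 1/24)
⟨..|..⟩ = √(192)·(1/24) = +0.577350

+0.577350  (= +√(1/3))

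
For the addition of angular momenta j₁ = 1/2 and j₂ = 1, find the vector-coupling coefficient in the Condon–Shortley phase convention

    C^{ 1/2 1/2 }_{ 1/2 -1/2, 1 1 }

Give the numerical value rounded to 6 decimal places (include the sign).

−√(2/3) ≈ -0.816497

j₁+j₂−J=1  J+j₁−j₂=0  J−j₁+j₂=1  j₁+j₂+J+1=3
(j₁±m₁, j₂±m₂, J±M) = (0,1,2,0,1,0)
P² = 2/3
sum k=1..1:
  [1] −1/1 = -1
S = -1
C² = P²·S² = 2/3 ; C = -0.816497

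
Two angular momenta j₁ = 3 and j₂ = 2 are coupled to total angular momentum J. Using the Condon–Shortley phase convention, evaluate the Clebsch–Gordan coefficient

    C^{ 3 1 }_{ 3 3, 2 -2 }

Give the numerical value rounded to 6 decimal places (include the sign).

√[7·2!4!2!/9! · 6!0!0!4!4!2!] = √(1536)
  +(−1)^0/∏(0,2,0,0,4,2)! = 1/96  (running 1/96)
⟨..|..⟩ = √(1536)·(1/96) = +0.408248

+√(1/6) ≈ +0.408248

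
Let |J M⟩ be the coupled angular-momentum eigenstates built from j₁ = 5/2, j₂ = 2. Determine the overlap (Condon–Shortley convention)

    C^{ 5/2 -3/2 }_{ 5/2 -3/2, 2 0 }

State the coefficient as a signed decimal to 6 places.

−√(1/70) ≈ -0.119523

√[6·2!3!2!/8! · 1!4!2!2!1!4!] = √(288/35)
  +(−1)^1/∏(1,1,3,1,0,1)! = -1/6  (running -1/6)
  +(−1)^2/∏(2,0,2,0,1,2)! = 1/8  (running -1/24)
⟨..|..⟩ = √(288/35)·(-1/24) = -0.119523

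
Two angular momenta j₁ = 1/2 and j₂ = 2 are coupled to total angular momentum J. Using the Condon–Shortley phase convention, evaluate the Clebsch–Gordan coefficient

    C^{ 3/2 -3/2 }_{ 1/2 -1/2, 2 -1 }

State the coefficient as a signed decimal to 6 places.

triangle: 1!×0!×3!/5! = 6/120
(j±m)!: 0!×1!×1!×3!×0!×3! = 36
prefactor² = (2J+1)×Δ×N² = 36/5
  k=1: −1/(1!×0!×0!×0!×0!×3!) = -1/6
Σ = -1/6  ⇒  CG² = 36/5×(-1/6)² = 1/5
CG = −√(1/5) = -0.447214

−√(1/5) = -0.447214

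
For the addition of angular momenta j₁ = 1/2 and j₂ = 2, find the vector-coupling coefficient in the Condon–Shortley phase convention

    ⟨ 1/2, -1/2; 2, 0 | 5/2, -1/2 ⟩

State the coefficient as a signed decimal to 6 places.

+0.774597

√[6·0!1!4!/6! · 0!1!2!2!2!3!] = √(48/5)
  +(−1)^0/∏(0,0,1,2,0,2)! = 1/4  (running 1/4)
⟨..|..⟩ = √(48/5)·(1/4) = +0.774597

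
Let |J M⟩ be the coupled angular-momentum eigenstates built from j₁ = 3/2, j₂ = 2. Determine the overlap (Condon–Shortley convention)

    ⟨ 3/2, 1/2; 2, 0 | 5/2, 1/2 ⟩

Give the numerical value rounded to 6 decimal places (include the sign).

√[6·1!2!3!/7! · 2!1!2!2!3!2!] = √(48/35)
  +(−1)^0/∏(0,1,1,2,1,1)! = 1/2  (running 1/2)
  +(−1)^1/∏(1,0,0,1,2,2)! = -1/4  (running 1/4)
⟨..|..⟩ = √(48/35)·(1/4) = +0.292770

+√(3/35) ≈ +0.292770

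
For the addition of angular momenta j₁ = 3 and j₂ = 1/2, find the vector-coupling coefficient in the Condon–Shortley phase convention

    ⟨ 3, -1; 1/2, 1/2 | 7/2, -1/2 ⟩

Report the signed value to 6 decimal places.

√[8·0!6!1!/8! · 2!4!1!0!3!4!] = √(6912/7)
  +(−1)^0/∏(0,0,4,1,2,0)! = 1/48  (running 1/48)
⟨..|..⟩ = √(6912/7)·(1/48) = +0.654654

+√(3/7) ≈ +0.654654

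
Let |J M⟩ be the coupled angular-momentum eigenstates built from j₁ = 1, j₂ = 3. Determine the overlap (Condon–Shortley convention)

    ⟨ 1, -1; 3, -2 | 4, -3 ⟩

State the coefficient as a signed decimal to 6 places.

triangle: 0!·2!·6!/9! = 1440/362880
(j±m)!: 0!·2!·1!·5!·1!·7! = 1209600
prefactor² = (2J+1)·Δ·N² = 43200
  k=0: +1/(0!·0!·2!·1!·0!·5!) = 1/240
Σ = 1/240  ⇒  CG² = 43200·1/240² = 3/4
CG = +√(3/4) = +0.866025

+0.866025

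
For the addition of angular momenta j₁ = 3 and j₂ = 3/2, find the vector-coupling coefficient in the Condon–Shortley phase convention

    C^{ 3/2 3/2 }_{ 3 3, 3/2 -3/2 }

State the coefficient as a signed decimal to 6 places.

j₁+j₂−J=3  J+j₁−j₂=3  J−j₁+j₂=0  j₁+j₂+J+1=7
(j₁±m₁, j₂±m₂, J±M) = (6,0,0,3,3,0)
P² = 5184/7
sum k=0..0:
  [0] +1/36 = 1/36
S = 1/36
C² = P²·S² = 4/7 ; C = +0.755929

+√(4/7) ≈ +0.755929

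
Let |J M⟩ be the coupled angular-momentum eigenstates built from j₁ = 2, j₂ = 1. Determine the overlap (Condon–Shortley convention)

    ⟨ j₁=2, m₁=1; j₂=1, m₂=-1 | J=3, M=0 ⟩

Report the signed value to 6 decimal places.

√[7·0!4!2!/7! · 3!1!0!2!3!3!] = √(144/5)
  +(−1)^0/∏(0,0,1,0,3,2)! = 1/12  (running 1/12)
⟨..|..⟩ = √(144/5)·(1/12) = +0.447214

+√(1/5) ≈ +0.447214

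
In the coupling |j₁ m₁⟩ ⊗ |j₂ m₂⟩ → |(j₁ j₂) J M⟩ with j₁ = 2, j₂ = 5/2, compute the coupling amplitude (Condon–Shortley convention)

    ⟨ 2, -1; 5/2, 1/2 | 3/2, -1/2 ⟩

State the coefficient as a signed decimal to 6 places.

+√(5/21) = +0.487950

j₁+j₂−J=3  J+j₁−j₂=1  J−j₁+j₂=2  j₁+j₂+J+1=7
(j₁±m₁, j₂±m₂, J±M) = (1,3,3,2,1,2)
P² = 48/35
sum k=2..3:
  [2] +1/2 = 1/2
  [3] −1/12 = -1/12
S = 5/12
C² = P²·S² = 5/21 ; C = +0.487950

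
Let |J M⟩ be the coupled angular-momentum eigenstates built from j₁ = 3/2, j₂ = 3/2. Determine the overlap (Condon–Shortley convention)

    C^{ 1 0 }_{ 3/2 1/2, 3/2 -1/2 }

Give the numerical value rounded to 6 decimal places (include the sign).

√[3·2!1!1!/5! · 2!1!1!2!1!1!] = √(1/5)
  +(−1)^0/∏(0,2,1,1,0,0)! = 1/2  (running 1/2)
  +(−1)^1/∏(1,1,0,0,1,1)! = -1  (running -1/2)
⟨..|..⟩ = √(1/5)·(-1/2) = -0.223607

−√(1/20) ≈ -0.223607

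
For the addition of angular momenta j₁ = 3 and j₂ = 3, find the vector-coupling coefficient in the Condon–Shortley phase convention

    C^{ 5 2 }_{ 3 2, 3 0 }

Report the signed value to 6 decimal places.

j₁+j₂−J=1  J+j₁−j₂=5  J−j₁+j₂=5  j₁+j₂+J+1=12
(j₁±m₁, j₂±m₂, J±M) = (5,1,3,3,7,3)
P² = 43200
sum k=0..1:
  [0] +1/288 = 1/288
  [1] −1/1440 = -1/1440
S = 1/360
C² = P²·S² = 1/3 ; C = +0.577350

+√(1/3) = +0.577350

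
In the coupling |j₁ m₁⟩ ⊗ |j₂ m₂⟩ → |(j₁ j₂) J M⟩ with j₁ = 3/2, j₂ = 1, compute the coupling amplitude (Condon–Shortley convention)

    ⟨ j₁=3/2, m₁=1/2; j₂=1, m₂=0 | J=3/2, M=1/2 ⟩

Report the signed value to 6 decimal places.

+0.258199

triangle: 1!·2!·1!/5! = 2/120
(j±m)!: 2!·1!·1!·1!·2!·1! = 4
prefactor² = (2J+1)·Δ·N² = 4/15
  k=0: +1/(0!·1!·1!·1!·1!·0!) = 1
  k=1: −1/(1!·0!·0!·0!·2!·1!) = -1/2
Σ = 1/2  ⇒  CG² = 4/15·1/2² = 1/15
CG = +√(1/15) = +0.258199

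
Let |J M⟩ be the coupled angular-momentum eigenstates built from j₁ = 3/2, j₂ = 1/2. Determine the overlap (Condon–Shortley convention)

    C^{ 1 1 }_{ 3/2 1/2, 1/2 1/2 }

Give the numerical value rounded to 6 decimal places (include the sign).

√[3·1!2!0!/4! · 2!1!1!0!2!0!] = √(1)
  +(−1)^1/∏(1,0,0,0,2,0)! = -1/2  (running -1/2)
⟨..|..⟩ = √(1)·(-1/2) = -0.500000

-0.500000  (= −√(1/4))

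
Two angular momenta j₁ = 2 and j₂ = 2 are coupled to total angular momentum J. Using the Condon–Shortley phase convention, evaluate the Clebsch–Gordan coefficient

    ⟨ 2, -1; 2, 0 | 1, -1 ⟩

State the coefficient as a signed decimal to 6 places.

triangle: 3!×1!×1!/6! = 6/720
(j±m)!: 1!×3!×2!×2!×0!×2! = 48
prefactor² = (2J+1)×Δ×N² = 6/5
  k=2: +1/(2!×1!×1!×0!×0!×1!) = 1/2
Σ = 1/2  ⇒  CG² = 6/5×1/2² = 3/10
CG = +√(3/10) = +0.547723

+0.547723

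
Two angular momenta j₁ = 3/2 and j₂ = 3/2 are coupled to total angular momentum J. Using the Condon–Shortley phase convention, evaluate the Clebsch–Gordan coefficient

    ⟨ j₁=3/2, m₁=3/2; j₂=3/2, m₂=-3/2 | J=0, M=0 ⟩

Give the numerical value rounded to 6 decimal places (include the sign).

+0.500000  (= +√(1/4))

√[1·3!0!0!/4! · 3!0!0!3!0!0!] = √(9)
  +(−1)^0/∏(0,3,0,0,0,0)! = 1/6  (running 1/6)
⟨..|..⟩ = √(9)·(1/6) = +0.500000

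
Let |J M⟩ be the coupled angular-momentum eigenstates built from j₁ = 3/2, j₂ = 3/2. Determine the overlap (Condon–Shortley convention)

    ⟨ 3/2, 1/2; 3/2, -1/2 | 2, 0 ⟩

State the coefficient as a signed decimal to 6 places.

√[5·1!2!2!/6! · 2!1!1!2!2!2!] = √(4/9)
  +(−1)^0/∏(0,1,1,1,1,1)! = 1  (running 1)
  +(−1)^1/∏(1,0,0,0,2,2)! = -1/4  (running 3/4)
⟨..|..⟩ = √(4/9)·(3/4) = +0.500000

+0.500000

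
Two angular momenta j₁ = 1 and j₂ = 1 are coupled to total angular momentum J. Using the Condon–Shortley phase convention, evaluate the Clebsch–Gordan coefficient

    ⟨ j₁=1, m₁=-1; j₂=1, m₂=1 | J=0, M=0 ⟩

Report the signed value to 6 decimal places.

+0.577350

j₁+j₂−J=2  J+j₁−j₂=0  J−j₁+j₂=0  j₁+j₂+J+1=3
(j₁±m₁, j₂±m₂, J±M) = (0,2,2,0,0,0)
P² = 4/3
sum k=2..2:
  [2] +1/2 = 1/2
S = 1/2
C² = P²·S² = 1/3 ; C = +0.577350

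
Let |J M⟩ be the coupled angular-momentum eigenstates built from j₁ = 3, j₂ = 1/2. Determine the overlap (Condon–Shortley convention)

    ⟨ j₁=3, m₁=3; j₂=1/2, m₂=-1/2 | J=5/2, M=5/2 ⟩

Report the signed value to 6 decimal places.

+0.925820  (= +√(6/7))

triangle: 1!·5!·0!/7! = 120/5040
(j±m)!: 6!·0!·0!·1!·5!·0! = 86400
prefactor² = (2J+1)·Δ·N² = 86400/7
  k=0: +1/(0!·1!·0!·0!·5!·0!) = 1/120
Σ = 1/120  ⇒  CG² = 86400/7·1/120² = 6/7
CG = +√(6/7) = +0.925820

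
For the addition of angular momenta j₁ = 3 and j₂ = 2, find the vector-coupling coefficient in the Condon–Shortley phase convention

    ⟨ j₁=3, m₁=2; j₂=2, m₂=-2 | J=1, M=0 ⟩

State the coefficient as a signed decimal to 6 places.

+0.377964  (= +√(1/7))

triangle: 4!×2!×0!/7! = 48/5040
(j±m)!: 5!×1!×0!×4!×1!×1! = 2880
prefactor² = (2J+1)×Δ×N² = 576/7
  k=0: +1/(0!×4!×1!×0!×1!×0!) = 1/24
Σ = 1/24  ⇒  CG² = 576/7×1/24² = 1/7
CG = +√(1/7) = +0.377964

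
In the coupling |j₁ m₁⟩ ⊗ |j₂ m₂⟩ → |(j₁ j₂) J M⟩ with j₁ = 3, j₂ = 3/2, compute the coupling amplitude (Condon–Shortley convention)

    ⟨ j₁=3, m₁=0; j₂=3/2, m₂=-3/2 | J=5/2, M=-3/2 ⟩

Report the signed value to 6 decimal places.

+0.507093  (= +√(9/35))

triangle: 2!·4!·1!/8! = 48/40320
(j±m)!: 3!·3!·0!·3!·1!·4! = 5184
prefactor² = (2J+1)·Δ·N² = 1296/35
  k=0: +1/(0!·2!·3!·0!·1!·1!) = 1/12
Σ = 1/12  ⇒  CG² = 1296/35·1/12² = 9/35
CG = +√(9/35) = +0.507093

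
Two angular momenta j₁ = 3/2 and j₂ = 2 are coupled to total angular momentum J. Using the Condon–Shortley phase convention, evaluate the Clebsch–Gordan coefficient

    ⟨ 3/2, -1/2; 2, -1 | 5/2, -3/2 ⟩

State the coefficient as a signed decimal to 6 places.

triangle: 1!·2!·3!/7! = 12/5040
(j±m)!: 1!·2!·1!·3!·1!·4! = 288
prefactor² = (2J+1)·Δ·N² = 144/35
  k=0: +1/(0!·1!·2!·1!·0!·2!) = 1/4
  k=1: −1/(1!·0!·1!·0!·1!·3!) = -1/6
Σ = 1/12  ⇒  CG² = 144/35·1/12² = 1/35
CG = +√(1/35) = +0.169031

+0.169031  (= +√(1/35))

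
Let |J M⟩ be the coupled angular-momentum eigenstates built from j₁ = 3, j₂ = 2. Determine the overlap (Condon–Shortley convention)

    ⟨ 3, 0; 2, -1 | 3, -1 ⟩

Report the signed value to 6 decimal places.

-0.182574  (= −√(1/30))

√[7·2!4!2!/9! · 3!3!1!3!2!4!] = √(96/5)
  +(−1)^0/∏(0,2,3,1,1,1)! = 1/12  (running 1/12)
  +(−1)^1/∏(1,1,2,0,2,2)! = -1/8  (running -1/24)
⟨..|..⟩ = √(96/5)·(-1/24) = -0.182574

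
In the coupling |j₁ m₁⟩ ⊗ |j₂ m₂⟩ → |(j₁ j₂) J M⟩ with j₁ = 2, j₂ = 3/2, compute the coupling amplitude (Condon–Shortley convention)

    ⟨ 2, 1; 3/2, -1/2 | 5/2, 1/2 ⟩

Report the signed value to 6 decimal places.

+√(5/14) = +0.597614

j₁+j₂−J=1  J+j₁−j₂=3  J−j₁+j₂=2  j₁+j₂+J+1=7
(j₁±m₁, j₂±m₂, J±M) = (3,1,1,2,3,2)
P² = 72/35
sum k=0..1:
  [0] +1/2 = 1/2
  [1] −1/12 = -1/12
S = 5/12
C² = P²·S² = 5/14 ; C = +0.597614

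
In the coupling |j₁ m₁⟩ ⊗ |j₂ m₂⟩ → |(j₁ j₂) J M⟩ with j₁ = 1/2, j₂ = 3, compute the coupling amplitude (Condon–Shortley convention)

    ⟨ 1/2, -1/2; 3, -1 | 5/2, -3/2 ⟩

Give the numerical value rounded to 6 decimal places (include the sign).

triangle: 1!×0!×5!/7! = 120/5040
(j±m)!: 0!×1!×2!×4!×1!×4! = 1152
prefactor² = (2J+1)×Δ×N² = 1152/7
  k=1: −1/(1!×0!×0!×1!×0!×4!) = -1/24
Σ = -1/24  ⇒  CG² = 1152/7×(-1/24)² = 2/7
CG = −√(2/7) = -0.534522

−√(2/7) = -0.534522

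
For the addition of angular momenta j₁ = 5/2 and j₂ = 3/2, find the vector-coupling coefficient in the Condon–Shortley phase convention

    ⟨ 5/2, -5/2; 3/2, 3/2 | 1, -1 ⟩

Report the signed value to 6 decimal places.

−√(1/2) ≈ -0.707107

j₁+j₂−J=3  J+j₁−j₂=2  J−j₁+j₂=0  j₁+j₂+J+1=6
(j₁±m₁, j₂±m₂, J±M) = (0,5,3,0,0,2)
P² = 72
sum k=3..3:
  [3] −1/12 = -1/12
S = -1/12
C² = P²·S² = 1/2 ; C = -0.707107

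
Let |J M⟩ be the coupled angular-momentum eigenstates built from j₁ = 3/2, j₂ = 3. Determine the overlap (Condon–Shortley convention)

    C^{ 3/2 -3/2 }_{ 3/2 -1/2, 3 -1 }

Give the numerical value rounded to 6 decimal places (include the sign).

triangle: 3!×0!×3!/7! = 36/5040
(j±m)!: 1!×2!×2!×4!×0!×3! = 576
prefactor² = (2J+1)×Δ×N² = 576/35
  k=2: +1/(2!×1!×0!×0!×0!×3!) = 1/12
Σ = 1/12  ⇒  CG² = 576/35×1/12² = 4/35
CG = +√(4/35) = +0.338062

+0.338062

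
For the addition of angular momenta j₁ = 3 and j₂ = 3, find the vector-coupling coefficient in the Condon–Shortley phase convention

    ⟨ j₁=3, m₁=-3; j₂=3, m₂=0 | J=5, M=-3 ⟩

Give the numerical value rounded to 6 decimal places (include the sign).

√[11·1!5!5!/12! · 0!6!3!3!2!8!] = √(691200)
  +(−1)^1/∏(1,0,5,2,0,3)! = -1/1440  (running -1/1440)
⟨..|..⟩ = √(691200)·(-1/1440) = -0.577350

−√(1/3) ≈ -0.577350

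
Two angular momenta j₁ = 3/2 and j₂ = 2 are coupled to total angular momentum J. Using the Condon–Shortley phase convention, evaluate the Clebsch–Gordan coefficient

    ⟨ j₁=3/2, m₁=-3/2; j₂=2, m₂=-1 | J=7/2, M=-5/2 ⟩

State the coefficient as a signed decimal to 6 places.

+0.755929

j₁+j₂−J=0  J+j₁−j₂=3  J−j₁+j₂=4  j₁+j₂+J+1=8
(j₁±m₁, j₂±m₂, J±M) = (0,3,1,3,1,6)
P² = 5184/7
sum k=0..0:
  [0] +1/36 = 1/36
S = 1/36
C² = P²·S² = 4/7 ; C = +0.755929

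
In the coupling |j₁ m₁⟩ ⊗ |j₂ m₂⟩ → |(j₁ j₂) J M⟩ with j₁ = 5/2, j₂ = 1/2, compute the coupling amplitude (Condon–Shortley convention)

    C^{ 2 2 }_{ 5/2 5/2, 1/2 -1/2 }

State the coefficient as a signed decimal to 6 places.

triangle: 1!·4!·0!/6! = 24/720
(j±m)!: 5!·0!·0!·1!·4!·0! = 2880
prefactor² = (2J+1)·Δ·N² = 480
  k=0: +1/(0!·1!·0!·0!·4!·0!) = 1/24
Σ = 1/24  ⇒  CG² = 480·1/24² = 5/6
CG = +√(5/6) = +0.912871

+0.912871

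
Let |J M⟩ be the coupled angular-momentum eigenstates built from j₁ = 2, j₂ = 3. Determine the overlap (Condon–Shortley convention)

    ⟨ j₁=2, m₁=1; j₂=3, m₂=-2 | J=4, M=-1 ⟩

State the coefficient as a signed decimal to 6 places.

+√(7/20) = +0.591608

j₁+j₂−J=1  J+j₁−j₂=3  J−j₁+j₂=5  j₁+j₂+J+1=10
(j₁±m₁, j₂±m₂, J±M) = (3,1,1,5,3,5)
P² = 6480/7
sum k=0..1:
  [0] +1/48 = 1/48
  [1] −1/720 = -1/720
S = 7/360
C² = P²·S² = 7/20 ; C = +0.591608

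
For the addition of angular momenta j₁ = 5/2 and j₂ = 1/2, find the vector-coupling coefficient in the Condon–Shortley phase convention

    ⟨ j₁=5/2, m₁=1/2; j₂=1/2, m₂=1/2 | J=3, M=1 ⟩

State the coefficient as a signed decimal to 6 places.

+√(2/3) = +0.816497

√[7·0!5!1!/7! · 3!2!1!0!4!2!] = √(96)
  +(−1)^0/∏(0,0,2,1,3,0)! = 1/12  (running 1/12)
⟨..|..⟩ = √(96)·(1/12) = +0.816497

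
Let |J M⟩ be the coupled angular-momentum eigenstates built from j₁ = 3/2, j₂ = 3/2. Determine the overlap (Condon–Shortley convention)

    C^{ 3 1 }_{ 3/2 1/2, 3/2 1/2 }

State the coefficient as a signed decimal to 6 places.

j₁+j₂−J=0  J+j₁−j₂=3  J−j₁+j₂=3  j₁+j₂+J+1=7
(j₁±m₁, j₂±m₂, J±M) = (2,1,2,1,4,2)
P² = 48/5
sum k=0..0:
  [0] +1/4 = 1/4
S = 1/4
C² = P²·S² = 3/5 ; C = +0.774597

+0.774597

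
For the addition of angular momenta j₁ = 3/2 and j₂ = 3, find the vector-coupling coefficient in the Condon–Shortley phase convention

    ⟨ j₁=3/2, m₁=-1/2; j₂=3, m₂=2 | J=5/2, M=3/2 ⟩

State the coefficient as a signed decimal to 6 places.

triangle: 2!×1!×4!/8! = 48/40320
(j±m)!: 1!×2!×5!×1!×4!×1! = 5760
prefactor² = (2J+1)×Δ×N² = 288/7
  k=1: −1/(1!×1!×1!×4!×0!×0!) = -1/24
  k=2: +1/(2!×0!×0!×3!×1!×1!) = 1/12
Σ = 1/24  ⇒  CG² = 288/7×1/24² = 1/14
CG = +√(1/14) = +0.267261

+0.267261  (= +√(1/14))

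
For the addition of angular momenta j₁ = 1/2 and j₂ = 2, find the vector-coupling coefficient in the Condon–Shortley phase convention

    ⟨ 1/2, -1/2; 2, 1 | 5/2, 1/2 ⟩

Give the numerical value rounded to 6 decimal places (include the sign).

+0.632456  (= +√(2/5))

j₁+j₂−J=0  J+j₁−j₂=1  J−j₁+j₂=4  j₁+j₂+J+1=6
(j₁±m₁, j₂±m₂, J±M) = (0,1,3,1,3,2)
P² = 72/5
sum k=0..0:
  [0] +1/6 = 1/6
S = 1/6
C² = P²·S² = 2/5 ; C = +0.632456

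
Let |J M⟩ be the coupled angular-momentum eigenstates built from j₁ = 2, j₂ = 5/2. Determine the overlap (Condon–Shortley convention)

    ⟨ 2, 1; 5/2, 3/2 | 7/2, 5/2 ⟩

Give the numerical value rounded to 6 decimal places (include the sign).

j₁+j₂−J=1  J+j₁−j₂=3  J−j₁+j₂=4  j₁+j₂+J+1=9
(j₁±m₁, j₂±m₂, J±M) = (3,1,4,1,6,1)
P² = 2304/7
sum k=0..1:
  [0] +1/48 = 1/48
  [1] −1/36 = -1/36
S = -1/144
C² = P²·S² = 1/63 ; C = -0.125988

-0.125988  (= −√(1/63))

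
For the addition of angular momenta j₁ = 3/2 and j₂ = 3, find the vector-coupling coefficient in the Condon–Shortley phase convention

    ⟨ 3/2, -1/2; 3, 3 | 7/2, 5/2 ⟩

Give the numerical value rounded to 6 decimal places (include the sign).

-0.617213

triangle: 1!*2!*5!/9! = 240/362880
(j±m)!: 1!*2!*6!*0!*6!*1! = 1036800
prefactor² = (2J+1)*Δ*N² = 38400/7
  k=1: −1/(1!*0!*1!*5!*1!*0!) = -1/120
Σ = -1/120  ⇒  CG² = 38400/7*(-1/120)² = 8/21
CG = −√(8/21) = -0.617213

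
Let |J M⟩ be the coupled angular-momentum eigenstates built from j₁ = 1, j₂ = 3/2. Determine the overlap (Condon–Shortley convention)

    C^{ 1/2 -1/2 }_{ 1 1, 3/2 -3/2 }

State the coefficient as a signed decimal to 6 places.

+0.707107

j₁+j₂−J=2  J+j₁−j₂=0  J−j₁+j₂=1  j₁+j₂+J+1=4
(j₁±m₁, j₂±m₂, J±M) = (2,0,0,3,0,1)
P² = 2
sum k=0..0:
  [0] +1/2 = 1/2
S = 1/2
C² = P²·S² = 1/2 ; C = +0.707107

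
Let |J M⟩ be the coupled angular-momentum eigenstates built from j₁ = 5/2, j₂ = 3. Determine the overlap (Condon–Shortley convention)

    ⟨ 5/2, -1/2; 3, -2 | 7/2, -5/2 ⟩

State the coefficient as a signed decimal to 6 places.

√[8·2!3!4!/10! · 2!3!1!5!1!6!] = √(4608/7)
  +(−1)^0/∏(0,2,3,1,0,3)! = 1/72  (running 1/72)
  +(−1)^1/∏(1,1,2,0,1,4)! = -1/48  (running -1/144)
⟨..|..⟩ = √(4608/7)·(-1/144) = -0.178174

−√(2/63) = -0.178174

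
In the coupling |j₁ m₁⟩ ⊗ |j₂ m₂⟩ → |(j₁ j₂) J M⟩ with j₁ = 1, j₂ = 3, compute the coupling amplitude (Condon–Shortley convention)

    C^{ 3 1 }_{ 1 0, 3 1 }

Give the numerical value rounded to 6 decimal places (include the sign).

-0.288675  (= −√(1/12))

j₁+j₂−J=1  J+j₁−j₂=1  J−j₁+j₂=5  j₁+j₂+J+1=8
(j₁±m₁, j₂±m₂, J±M) = (1,1,4,2,4,2)
P² = 48
sum k=0..1:
  [0] +1/24 = 1/24
  [1] −1/12 = -1/12
S = -1/24
C² = P²·S² = 1/12 ; C = -0.288675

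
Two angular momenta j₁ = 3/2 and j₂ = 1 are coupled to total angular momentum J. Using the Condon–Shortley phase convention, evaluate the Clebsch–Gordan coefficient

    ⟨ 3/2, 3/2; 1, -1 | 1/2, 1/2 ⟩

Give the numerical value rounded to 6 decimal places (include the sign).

+0.707107  (= +√(1/2))

j₁+j₂−J=2  J+j₁−j₂=1  J−j₁+j₂=0  j₁+j₂+J+1=4
(j₁±m₁, j₂±m₂, J±M) = (3,0,0,2,1,0)
P² = 2
sum k=0..0:
  [0] +1/2 = 1/2
S = 1/2
C² = P²·S² = 1/2 ; C = +0.707107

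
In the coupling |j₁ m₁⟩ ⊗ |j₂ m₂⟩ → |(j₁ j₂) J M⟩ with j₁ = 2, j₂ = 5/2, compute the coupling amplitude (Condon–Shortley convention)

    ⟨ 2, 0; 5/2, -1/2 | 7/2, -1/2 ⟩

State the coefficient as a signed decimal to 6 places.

+√(4/105) ≈ +0.195180

triangle: 1!*3!*4!/9! = 144/362880
(j±m)!: 2!*2!*2!*3!*3!*4! = 6912
prefactor² = (2J+1)*Δ*N² = 768/35
  k=0: +1/(0!*1!*2!*2!*1!*2!) = 1/8
  k=1: −1/(1!*0!*1!*1!*2!*3!) = -1/12
Σ = 1/24  ⇒  CG² = 768/35*1/24² = 4/105
CG = +√(4/105) = +0.195180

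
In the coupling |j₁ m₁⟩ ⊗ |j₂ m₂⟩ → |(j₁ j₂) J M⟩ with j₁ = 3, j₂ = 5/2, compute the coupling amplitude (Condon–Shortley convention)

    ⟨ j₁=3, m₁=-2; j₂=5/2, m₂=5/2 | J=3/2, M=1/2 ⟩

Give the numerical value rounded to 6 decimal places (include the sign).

+√(5/21) ≈ +0.487950

√[4·4!2!1!/8! · 1!5!5!0!2!1!] = √(960/7)
  +(−1)^4/∏(4,0,1,1,1,0)! = 1/24  (running 1/24)
⟨..|..⟩ = √(960/7)·(1/24) = +0.487950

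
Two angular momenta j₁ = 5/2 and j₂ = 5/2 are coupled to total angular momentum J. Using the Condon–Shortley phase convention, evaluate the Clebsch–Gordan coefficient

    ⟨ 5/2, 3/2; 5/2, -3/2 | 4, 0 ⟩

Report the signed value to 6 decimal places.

+√(9/28) = +0.566947

triangle: 1!×4!×4!/10! = 576/3628800
(j±m)!: 4!×1!×1!×4!×4!×4! = 331776
prefactor² = (2J+1)×Δ×N² = 82944/175
  k=0: +1/(0!×1!×1!×1!×3!×3!) = 1/36
  k=1: −1/(1!×0!×0!×0!×4!×4!) = -1/576
Σ = 5/192  ⇒  CG² = 82944/175×5/192² = 9/28
CG = +√(9/28) = +0.566947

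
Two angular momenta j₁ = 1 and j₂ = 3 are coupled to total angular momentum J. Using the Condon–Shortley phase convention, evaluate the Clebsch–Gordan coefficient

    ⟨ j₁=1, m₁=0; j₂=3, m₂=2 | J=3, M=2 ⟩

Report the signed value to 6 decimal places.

-0.577350

triangle: 1!·1!·5!/8! = 120/40320
(j±m)!: 1!·1!·5!·1!·5!·1! = 14400
prefactor² = (2J+1)·Δ·N² = 300
  k=0: +1/(0!·1!·1!·5!·0!·0!) = 1/120
  k=1: −1/(1!·0!·0!·4!·1!·1!) = -1/24
Σ = -1/30  ⇒  CG² = 300·(-1/30)² = 1/3
CG = −√(1/3) = -0.577350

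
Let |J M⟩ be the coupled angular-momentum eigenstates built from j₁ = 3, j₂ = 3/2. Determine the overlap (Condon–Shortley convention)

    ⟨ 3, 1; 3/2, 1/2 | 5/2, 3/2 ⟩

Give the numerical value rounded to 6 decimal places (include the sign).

-0.591608  (= −√(7/20))

j₁+j₂−J=2  J+j₁−j₂=4  J−j₁+j₂=1  j₁+j₂+J+1=8
(j₁±m₁, j₂±m₂, J±M) = (4,2,2,1,4,1)
P² = 576/35
sum k=1..2:
  [1] −1/6 = -1/6
  [2] +1/48 = 1/48
S = -7/48
C² = P²·S² = 7/20 ; C = -0.591608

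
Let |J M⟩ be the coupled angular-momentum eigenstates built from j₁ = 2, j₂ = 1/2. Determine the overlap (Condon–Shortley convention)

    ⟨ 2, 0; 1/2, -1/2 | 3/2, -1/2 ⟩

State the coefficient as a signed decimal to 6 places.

+√(2/5) = +0.632456

√[4·1!3!0!/5! · 2!2!0!1!1!2!] = √(8/5)
  +(−1)^0/∏(0,1,2,0,1,0)! = 1/2  (running 1/2)
⟨..|..⟩ = √(8/5)·(1/2) = +0.632456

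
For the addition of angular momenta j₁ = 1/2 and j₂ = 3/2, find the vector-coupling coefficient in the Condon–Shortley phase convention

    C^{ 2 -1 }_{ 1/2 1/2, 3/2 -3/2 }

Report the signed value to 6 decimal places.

+0.500000  (= +√(1/4))

j₁+j₂−J=0  J+j₁−j₂=1  J−j₁+j₂=3  j₁+j₂+J+1=5
(j₁±m₁, j₂±m₂, J±M) = (1,0,0,3,1,3)
P² = 9
sum k=0..0:
  [0] +1/6 = 1/6
S = 1/6
C² = P²·S² = 1/4 ; C = +0.500000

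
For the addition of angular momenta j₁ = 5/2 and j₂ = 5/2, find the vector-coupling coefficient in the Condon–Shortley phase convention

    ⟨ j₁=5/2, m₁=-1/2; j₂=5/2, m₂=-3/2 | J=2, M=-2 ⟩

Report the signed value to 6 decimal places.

triangle: 3!·2!·2!/8! = 24/40320
(j±m)!: 2!·3!·1!·4!·0!·4! = 6912
prefactor² = (2J+1)·Δ·N² = 144/7
  k=1: −1/(1!·2!·2!·0!·0!·2!) = -1/8
Σ = -1/8  ⇒  CG² = 144/7·(-1/8)² = 9/28
CG = −√(9/28) = -0.566947

−√(9/28) ≈ -0.566947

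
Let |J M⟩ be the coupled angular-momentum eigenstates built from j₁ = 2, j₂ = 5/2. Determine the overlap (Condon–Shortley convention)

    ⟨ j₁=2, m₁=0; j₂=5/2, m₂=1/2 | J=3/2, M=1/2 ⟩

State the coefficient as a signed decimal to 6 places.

+0.239046  (= +√(2/35))

triangle: 3!·1!·2!/7! = 12/5040
(j±m)!: 2!·2!·3!·2!·2!·1! = 96
prefactor² = (2J+1)·Δ·N² = 32/35
  k=1: −1/(1!·2!·1!·2!·0!·0!) = -1/4
  k=2: +1/(2!·1!·0!·1!·1!·1!) = 1/2
Σ = 1/4  ⇒  CG² = 32/35·1/4² = 2/35
CG = +√(2/35) = +0.239046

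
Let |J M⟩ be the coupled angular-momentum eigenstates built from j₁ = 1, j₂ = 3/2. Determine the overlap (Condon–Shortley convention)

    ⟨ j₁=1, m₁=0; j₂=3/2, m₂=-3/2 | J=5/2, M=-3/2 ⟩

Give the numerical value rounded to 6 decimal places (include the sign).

triangle: 0!×2!×3!/6! = 12/720
(j±m)!: 1!×1!×0!×3!×1!×4! = 144
prefactor² = (2J+1)×Δ×N² = 72/5
  k=0: +1/(0!×0!×1!×0!×1!×3!) = 1/6
Σ = 1/6  ⇒  CG² = 72/5×1/6² = 2/5
CG = +√(2/5) = +0.632456

+√(2/5) ≈ +0.632456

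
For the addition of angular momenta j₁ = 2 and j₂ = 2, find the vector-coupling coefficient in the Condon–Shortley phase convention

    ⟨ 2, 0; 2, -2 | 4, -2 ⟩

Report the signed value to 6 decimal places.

+0.462910  (= +√(3/14))

√[9·0!4!4!/9! · 2!2!0!4!2!6!] = √(13824/7)
  +(−1)^0/∏(0,0,2,0,2,4)! = 1/96  (running 1/96)
⟨..|..⟩ = √(13824/7)·(1/96) = +0.462910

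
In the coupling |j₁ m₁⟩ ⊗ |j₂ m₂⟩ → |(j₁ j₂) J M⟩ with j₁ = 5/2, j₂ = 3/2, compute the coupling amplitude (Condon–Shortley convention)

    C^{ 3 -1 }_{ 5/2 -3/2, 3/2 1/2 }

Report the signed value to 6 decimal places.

triangle: 1!×4!×2!/8! = 48/40320
(j±m)!: 1!×4!×2!×1!×2!×4! = 2304
prefactor² = (2J+1)×Δ×N² = 96/5
  k=0: +1/(0!×1!×4!×2!×0!×0!) = 1/48
  k=1: −1/(1!×0!×3!×1!×1!×1!) = -1/6
Σ = -7/48  ⇒  CG² = 96/5×(-7/48)² = 49/120
CG = −√(49/120) = -0.639010

-0.639010  (= −√(49/120))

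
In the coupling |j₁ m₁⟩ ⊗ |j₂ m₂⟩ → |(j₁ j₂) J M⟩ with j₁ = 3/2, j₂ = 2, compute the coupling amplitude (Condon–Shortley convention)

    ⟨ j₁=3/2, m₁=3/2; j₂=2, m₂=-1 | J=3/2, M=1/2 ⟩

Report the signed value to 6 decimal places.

+√(2/5) = +0.632456

j₁+j₂−J=2  J+j₁−j₂=1  J−j₁+j₂=2  j₁+j₂+J+1=6
(j₁±m₁, j₂±m₂, J±M) = (3,0,1,3,2,1)
P² = 8/5
sum k=0..0:
  [0] +1/2 = 1/2
S = 1/2
C² = P²·S² = 2/5 ; C = +0.632456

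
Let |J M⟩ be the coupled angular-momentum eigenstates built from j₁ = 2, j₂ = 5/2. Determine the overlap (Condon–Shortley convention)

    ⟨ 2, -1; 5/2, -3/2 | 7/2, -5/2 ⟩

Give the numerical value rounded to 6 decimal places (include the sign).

triangle: 1!·3!·4!/9! = 144/362880
(j±m)!: 1!·3!·1!·4!·1!·6! = 103680
prefactor² = (2J+1)·Δ·N² = 2304/7
  k=0: +1/(0!·1!·3!·1!·0!·3!) = 1/36
  k=1: −1/(1!·0!·2!·0!·1!·4!) = -1/48
Σ = 1/144  ⇒  CG² = 2304/7·1/144² = 1/63
CG = +√(1/63) = +0.125988

+√(1/63) = +0.125988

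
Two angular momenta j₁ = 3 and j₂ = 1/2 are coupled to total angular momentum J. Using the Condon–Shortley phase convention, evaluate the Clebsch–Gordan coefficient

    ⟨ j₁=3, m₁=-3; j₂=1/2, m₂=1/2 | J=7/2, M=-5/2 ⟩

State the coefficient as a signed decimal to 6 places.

√[8·0!6!1!/8! · 0!6!1!0!1!6!] = √(518400/7)
  +(−1)^0/∏(0,0,6,1,0,0)! = 1/720  (running 1/720)
⟨..|..⟩ = √(518400/7)·(1/720) = +0.377964

+0.377964  (= +√(1/7))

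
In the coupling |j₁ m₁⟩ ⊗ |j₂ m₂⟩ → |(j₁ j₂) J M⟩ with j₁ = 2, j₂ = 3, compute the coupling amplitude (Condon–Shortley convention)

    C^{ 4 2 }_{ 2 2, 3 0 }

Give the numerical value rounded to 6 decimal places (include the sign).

j₁+j₂−J=1  J+j₁−j₂=3  J−j₁+j₂=5  j₁+j₂+J+1=10
(j₁±m₁, j₂±m₂, J±M) = (4,0,3,3,6,2)
P² = 15552/7
sum k=0..0:
  [0] +1/72 = 1/72
S = 1/72
C² = P²·S² = 3/7 ; C = +0.654654

+√(3/7) = +0.654654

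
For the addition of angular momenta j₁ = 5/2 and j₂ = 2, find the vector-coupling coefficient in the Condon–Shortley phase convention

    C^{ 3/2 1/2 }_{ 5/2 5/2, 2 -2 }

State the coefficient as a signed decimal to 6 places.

√[4·3!2!1!/7! · 5!0!0!4!2!1!] = √(384/7)
  +(−1)^0/∏(0,3,0,0,2,1)! = 1/12  (running 1/12)
⟨..|..⟩ = √(384/7)·(1/12) = +0.617213

+√(8/21) ≈ +0.617213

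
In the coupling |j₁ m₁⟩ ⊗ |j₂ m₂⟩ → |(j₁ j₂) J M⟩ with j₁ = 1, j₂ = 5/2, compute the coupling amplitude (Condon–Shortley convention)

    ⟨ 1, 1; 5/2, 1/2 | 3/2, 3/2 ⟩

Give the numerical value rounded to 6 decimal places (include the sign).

+√(1/15) ≈ +0.258199

√[4·2!0!3!/6! · 2!0!3!2!3!0!] = √(48/5)
  +(−1)^0/∏(0,2,0,3,0,0)! = 1/12  (running 1/12)
⟨..|..⟩ = √(48/5)·(1/12) = +0.258199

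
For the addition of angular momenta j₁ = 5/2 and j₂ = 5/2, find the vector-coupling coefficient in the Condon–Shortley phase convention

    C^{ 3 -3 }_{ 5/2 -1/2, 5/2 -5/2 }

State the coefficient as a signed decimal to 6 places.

+√(5/18) ≈ +0.527046

j₁+j₂−J=2  J+j₁−j₂=3  J−j₁+j₂=3  j₁+j₂+J+1=9
(j₁±m₁, j₂±m₂, J±M) = (2,3,0,5,0,6)
P² = 1440
sum k=0..0:
  [0] +1/72 = 1/72
S = 1/72
C² = P²·S² = 5/18 ; C = +0.527046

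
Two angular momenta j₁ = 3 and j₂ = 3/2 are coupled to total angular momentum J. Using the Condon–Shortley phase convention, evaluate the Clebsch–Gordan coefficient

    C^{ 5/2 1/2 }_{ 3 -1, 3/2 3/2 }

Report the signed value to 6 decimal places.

triangle: 2!*4!*1!/8! = 48/40320
(j±m)!: 2!*4!*3!*0!*3!*2! = 3456
prefactor² = (2J+1)*Δ*N² = 864/35
  k=2: +1/(2!*0!*2!*1!*2!*0!) = 1/8
Σ = 1/8  ⇒  CG² = 864/35*1/8² = 27/70
CG = +√(27/70) = +0.621059

+0.621059  (= +√(27/70))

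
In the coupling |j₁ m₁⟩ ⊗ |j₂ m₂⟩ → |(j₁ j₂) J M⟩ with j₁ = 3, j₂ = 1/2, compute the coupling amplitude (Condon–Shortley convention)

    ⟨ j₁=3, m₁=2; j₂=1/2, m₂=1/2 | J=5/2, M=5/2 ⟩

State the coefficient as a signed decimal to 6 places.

triangle: 1!*5!*0!/7! = 120/5040
(j±m)!: 5!*1!*1!*0!*5!*0! = 14400
prefactor² = (2J+1)*Δ*N² = 14400/7
  k=1: −1/(1!*0!*0!*0!*5!*0!) = -1/120
Σ = -1/120  ⇒  CG² = 14400/7*(-1/120)² = 1/7
CG = −√(1/7) = -0.377964

-0.377964  (= −√(1/7))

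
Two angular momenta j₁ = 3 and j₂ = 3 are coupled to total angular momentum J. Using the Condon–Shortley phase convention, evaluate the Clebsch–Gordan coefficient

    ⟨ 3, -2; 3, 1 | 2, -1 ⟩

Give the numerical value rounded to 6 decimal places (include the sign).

-0.422577

triangle: 4!·2!·2!/9! = 96/362880
(j±m)!: 1!·5!·4!·2!·1!·3! = 34560
prefactor² = (2J+1)·Δ·N² = 320/7
  k=3: −1/(3!·1!·2!·1!·0!·1!) = -1/12
  k=4: +1/(4!·0!·1!·0!·1!·2!) = 1/48
Σ = -1/16  ⇒  CG² = 320/7·(-1/16)² = 5/28
CG = −√(5/28) = -0.422577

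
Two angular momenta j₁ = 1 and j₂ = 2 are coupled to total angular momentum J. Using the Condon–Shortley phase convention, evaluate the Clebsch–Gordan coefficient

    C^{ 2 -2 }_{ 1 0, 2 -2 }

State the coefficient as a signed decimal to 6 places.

+0.816497  (= +√(2/3))

√[5·1!1!3!/6! · 1!1!0!4!0!4!] = √(24)
  +(−1)^0/∏(0,1,1,0,0,3)! = 1/6  (running 1/6)
⟨..|..⟩ = √(24)·(1/6) = +0.816497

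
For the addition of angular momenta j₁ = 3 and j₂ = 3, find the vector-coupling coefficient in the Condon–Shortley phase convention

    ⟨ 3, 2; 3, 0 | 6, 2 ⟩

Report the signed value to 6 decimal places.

j₁+j₂−J=0  J+j₁−j₂=6  J−j₁+j₂=6  j₁+j₂+J+1=13
(j₁±m₁, j₂±m₂, J±M) = (5,1,3,3,8,4)
P² = 49766400/11
sum k=0..0:
  [0] +1/4320 = 1/4320
S = 1/4320
C² = P²·S² = 8/33 ; C = +0.492366

+0.492366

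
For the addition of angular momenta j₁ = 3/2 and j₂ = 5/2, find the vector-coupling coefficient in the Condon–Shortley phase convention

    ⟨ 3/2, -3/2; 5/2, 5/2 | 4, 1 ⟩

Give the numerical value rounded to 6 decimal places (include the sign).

√[9·0!3!5!/9! · 0!3!5!0!5!3!] = √(64800/7)
  +(−1)^0/∏(0,0,3,5,0,0)! = 1/720  (running 1/720)
⟨..|..⟩ = √(64800/7)·(1/720) = +0.133631

+√(1/56) = +0.133631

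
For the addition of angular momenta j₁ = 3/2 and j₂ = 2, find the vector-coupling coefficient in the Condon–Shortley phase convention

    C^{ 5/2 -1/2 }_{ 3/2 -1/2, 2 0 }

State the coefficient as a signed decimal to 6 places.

-0.292770

j₁+j₂−J=1  J+j₁−j₂=2  J−j₁+j₂=3  j₁+j₂+J+1=7
(j₁±m₁, j₂±m₂, J±M) = (1,2,2,2,2,3)
P² = 48/35
sum k=0..1:
  [0] +1/4 = 1/4
  [1] −1/2 = -1/2
S = -1/4
C² = P²·S² = 3/35 ; C = -0.292770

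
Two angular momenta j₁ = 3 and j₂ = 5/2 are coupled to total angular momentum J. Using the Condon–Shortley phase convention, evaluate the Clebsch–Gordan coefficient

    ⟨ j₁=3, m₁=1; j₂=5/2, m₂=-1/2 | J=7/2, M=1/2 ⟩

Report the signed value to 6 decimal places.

−√(1/63) = -0.125988

j₁+j₂−J=2  J+j₁−j₂=4  J−j₁+j₂=3  j₁+j₂+J+1=10
(j₁±m₁, j₂±m₂, J±M) = (4,2,2,3,4,3)
P² = 9216/175
sum k=0..2:
  [0] +1/16 = 1/16
  [1] −1/12 = -1/12
  [2] +1/288 = 1/288
S = -5/288
C² = P²·S² = 1/63 ; C = -0.125988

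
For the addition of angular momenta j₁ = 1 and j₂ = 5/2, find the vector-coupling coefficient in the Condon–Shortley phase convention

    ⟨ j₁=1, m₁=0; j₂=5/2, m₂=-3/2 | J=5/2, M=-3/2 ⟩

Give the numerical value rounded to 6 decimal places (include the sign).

+√(9/35) ≈ +0.507093

j₁+j₂−J=1  J+j₁−j₂=1  J−j₁+j₂=4  j₁+j₂+J+1=7
(j₁±m₁, j₂±m₂, J±M) = (1,1,1,4,1,4)
P² = 576/35
sum k=0..1:
  [0] +1/6 = 1/6
  [1] −1/24 = -1/24
S = 1/8
C² = P²·S² = 9/35 ; C = +0.507093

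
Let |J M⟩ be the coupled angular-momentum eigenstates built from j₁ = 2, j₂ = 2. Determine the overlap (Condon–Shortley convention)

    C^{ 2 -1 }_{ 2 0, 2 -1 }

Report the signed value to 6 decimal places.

−√(1/14) ≈ -0.267261

√[5·2!2!2!/7! · 2!2!1!3!1!3!] = √(8/7)
  +(−1)^0/∏(0,2,2,1,0,1)! = 1/4  (running 1/4)
  +(−1)^1/∏(1,1,1,0,1,2)! = -1/2  (running -1/4)
⟨..|..⟩ = √(8/7)·(-1/4) = -0.267261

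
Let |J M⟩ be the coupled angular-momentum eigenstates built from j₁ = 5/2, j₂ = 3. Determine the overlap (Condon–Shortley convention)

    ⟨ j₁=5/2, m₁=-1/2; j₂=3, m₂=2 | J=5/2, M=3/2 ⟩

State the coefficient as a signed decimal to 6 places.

+√(1/14) ≈ +0.267261

j₁+j₂−J=3  J+j₁−j₂=2  J−j₁+j₂=3  j₁+j₂+J+1=9
(j₁±m₁, j₂±m₂, J±M) = (2,3,5,1,4,1)
P² = 288/7
sum k=2..3:
  [2] +1/12 = 1/12
  [3] −1/24 = -1/24
S = 1/24
C² = P²·S² = 1/14 ; C = +0.267261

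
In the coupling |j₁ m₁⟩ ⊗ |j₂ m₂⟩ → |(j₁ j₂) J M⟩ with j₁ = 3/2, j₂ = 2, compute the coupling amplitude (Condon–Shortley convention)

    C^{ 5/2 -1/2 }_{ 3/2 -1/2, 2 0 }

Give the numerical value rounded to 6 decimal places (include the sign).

triangle: 1!*2!*3!/7! = 12/5040
(j±m)!: 1!*2!*2!*2!*2!*3! = 96
prefactor² = (2J+1)*Δ*N² = 48/35
  k=0: +1/(0!*1!*2!*2!*0!*1!) = 1/4
  k=1: −1/(1!*0!*1!*1!*1!*2!) = -1/2
Σ = -1/4  ⇒  CG² = 48/35*(-1/4)² = 3/35
CG = −√(3/35) = -0.292770

−√(3/35) ≈ -0.292770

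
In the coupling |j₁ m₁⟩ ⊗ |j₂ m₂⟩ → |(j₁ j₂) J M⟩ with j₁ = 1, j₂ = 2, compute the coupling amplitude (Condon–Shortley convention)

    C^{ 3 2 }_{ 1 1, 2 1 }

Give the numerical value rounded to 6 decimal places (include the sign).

+√(2/3) ≈ +0.816497

j₁+j₂−J=0  J+j₁−j₂=2  J−j₁+j₂=4  j₁+j₂+J+1=7
(j₁±m₁, j₂±m₂, J±M) = (2,0,3,1,5,1)
P² = 96
sum k=0..0:
  [0] +1/12 = 1/12
S = 1/12
C² = P²·S² = 2/3 ; C = +0.816497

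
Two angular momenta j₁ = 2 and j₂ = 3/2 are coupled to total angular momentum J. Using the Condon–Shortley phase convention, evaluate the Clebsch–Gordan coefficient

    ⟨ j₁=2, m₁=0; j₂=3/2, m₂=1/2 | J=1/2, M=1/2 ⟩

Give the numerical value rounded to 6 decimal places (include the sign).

+0.447214  (= +√(1/5))

√[2·3!1!0!/5! · 2!2!2!1!1!0!] = √(4/5)
  +(−1)^2/∏(2,1,0,0,1,0)! = 1/2  (running 1/2)
⟨..|..⟩ = √(4/5)·(1/2) = +0.447214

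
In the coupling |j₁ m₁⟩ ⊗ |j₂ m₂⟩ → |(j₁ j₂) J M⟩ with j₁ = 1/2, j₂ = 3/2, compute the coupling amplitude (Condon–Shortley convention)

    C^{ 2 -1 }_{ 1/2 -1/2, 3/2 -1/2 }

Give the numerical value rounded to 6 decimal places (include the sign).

triangle: 0!×1!×3!/5! = 6/120
(j±m)!: 0!×1!×1!×2!×1!×3! = 12
prefactor² = (2J+1)×Δ×N² = 3
  k=0: +1/(0!×0!×1!×1!×0!×2!) = 1/2
Σ = 1/2  ⇒  CG² = 3×1/2² = 3/4
CG = +√(3/4) = +0.866025

+√(3/4) ≈ +0.866025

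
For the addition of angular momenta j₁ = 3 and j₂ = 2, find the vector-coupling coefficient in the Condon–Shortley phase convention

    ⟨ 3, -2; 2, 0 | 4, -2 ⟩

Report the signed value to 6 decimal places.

j₁+j₂−J=1  J+j₁−j₂=5  J−j₁+j₂=3  j₁+j₂+J+1=10
(j₁±m₁, j₂±m₂, J±M) = (1,5,2,2,2,6)
P² = 8640/7
sum k=0..1:
  [0] +1/240 = 1/240
  [1] −1/48 = -1/48
S = -1/60
C² = P²·S² = 12/35 ; C = -0.585540

−√(12/35) = -0.585540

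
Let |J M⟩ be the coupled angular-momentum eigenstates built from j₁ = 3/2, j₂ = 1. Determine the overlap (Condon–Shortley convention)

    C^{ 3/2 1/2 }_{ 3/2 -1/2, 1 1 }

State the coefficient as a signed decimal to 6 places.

−√(8/15) = -0.730297

j₁+j₂−J=1  J+j₁−j₂=2  J−j₁+j₂=1  j₁+j₂+J+1=5
(j₁±m₁, j₂±m₂, J±M) = (1,2,2,0,2,1)
P² = 8/15
sum k=1..1:
  [1] −1/1 = -1
S = -1
C² = P²·S² = 8/15 ; C = -0.730297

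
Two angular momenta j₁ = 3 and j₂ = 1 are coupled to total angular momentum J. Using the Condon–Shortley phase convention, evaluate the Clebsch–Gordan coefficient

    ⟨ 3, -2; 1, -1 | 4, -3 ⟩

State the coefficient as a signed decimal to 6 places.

triangle: 0!·6!·2!/9! = 1440/362880
(j±m)!: 1!·5!·0!·2!·1!·7! = 1209600
prefactor² = (2J+1)·Δ·N² = 43200
  k=0: +1/(0!·0!·5!·0!·1!·2!) = 1/240
Σ = 1/240  ⇒  CG² = 43200·1/240² = 3/4
CG = +√(3/4) = +0.866025

+√(3/4) ≈ +0.866025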